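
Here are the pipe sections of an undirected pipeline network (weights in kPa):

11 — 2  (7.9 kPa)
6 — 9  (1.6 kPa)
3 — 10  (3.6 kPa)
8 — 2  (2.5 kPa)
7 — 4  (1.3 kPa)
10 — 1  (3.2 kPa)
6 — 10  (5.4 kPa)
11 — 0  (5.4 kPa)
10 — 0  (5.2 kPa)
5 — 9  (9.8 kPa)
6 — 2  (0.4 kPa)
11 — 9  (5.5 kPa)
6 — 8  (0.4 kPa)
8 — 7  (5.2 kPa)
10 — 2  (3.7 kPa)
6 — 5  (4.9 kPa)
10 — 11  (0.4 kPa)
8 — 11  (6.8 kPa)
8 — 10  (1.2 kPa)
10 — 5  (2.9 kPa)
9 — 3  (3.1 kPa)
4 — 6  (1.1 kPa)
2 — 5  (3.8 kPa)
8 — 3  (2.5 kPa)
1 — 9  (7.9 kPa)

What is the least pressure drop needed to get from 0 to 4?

7.9 kPa

Compare a few routes:
0 - 10 - 8 - 2 - 6 - 4: 5.2+1.2+2.5+0.4+1.1 = 10.4
0 - 11 - 10 - 8 - 6 - 4: 5.4+0.4+1.2+0.4+1.1 = 8.5
0 - 10 - 8 - 6 - 4: 5.2+1.2+0.4+1.1 = 7.9
The minimum is 7.9 kPa via 0 - 10 - 8 - 6 - 4.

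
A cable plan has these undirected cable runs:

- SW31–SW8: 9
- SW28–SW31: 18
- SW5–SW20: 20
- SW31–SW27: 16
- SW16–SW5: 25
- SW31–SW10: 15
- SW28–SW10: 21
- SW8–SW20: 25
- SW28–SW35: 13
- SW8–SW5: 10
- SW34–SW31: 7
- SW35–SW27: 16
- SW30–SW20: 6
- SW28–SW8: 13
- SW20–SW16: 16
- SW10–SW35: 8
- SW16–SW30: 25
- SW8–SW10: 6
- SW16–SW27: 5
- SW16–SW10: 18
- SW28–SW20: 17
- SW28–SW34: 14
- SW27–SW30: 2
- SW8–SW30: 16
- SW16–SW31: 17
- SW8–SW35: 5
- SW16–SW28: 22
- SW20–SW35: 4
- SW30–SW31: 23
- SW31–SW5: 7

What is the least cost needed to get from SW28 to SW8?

13

Candidate routes:
SW28 - SW8: 13 = 13
SW28 - SW35 - SW8: 13+5 = 18
Cheapest is SW28 - SW8 at 13.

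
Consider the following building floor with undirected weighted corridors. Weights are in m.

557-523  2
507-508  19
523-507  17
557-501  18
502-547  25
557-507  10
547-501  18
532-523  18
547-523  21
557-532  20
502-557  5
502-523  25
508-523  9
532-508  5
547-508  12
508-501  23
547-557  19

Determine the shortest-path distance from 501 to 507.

Enumerating some paths:
501–508–507: 23+19 = 42
501–557–523–507: 18+2+17 = 37
501–557–507: 18+10 = 28
The minimum is 28 m via 501–557–507.

28 m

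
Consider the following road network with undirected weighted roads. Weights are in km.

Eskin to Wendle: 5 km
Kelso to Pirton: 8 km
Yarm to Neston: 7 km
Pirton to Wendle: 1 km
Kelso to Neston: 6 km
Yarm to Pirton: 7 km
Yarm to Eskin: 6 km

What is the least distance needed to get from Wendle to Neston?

15 km

Shortest distances from Wendle:
Wendle: 0
Pirton: 1  (via Wendle)
Eskin: 5  (via Wendle)
Yarm: 8  (via Pirton)
Kelso: 9  (via Pirton)
Neston: 15  (via Yarm)
Shortest route: Wendle → Pirton → Yarm → Neston = 15 km.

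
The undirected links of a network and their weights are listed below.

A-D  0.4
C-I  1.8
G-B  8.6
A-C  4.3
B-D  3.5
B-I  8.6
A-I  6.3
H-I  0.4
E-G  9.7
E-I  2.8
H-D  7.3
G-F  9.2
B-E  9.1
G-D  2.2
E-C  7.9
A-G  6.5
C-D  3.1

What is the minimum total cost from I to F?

16.3

Shortest distances from I:
I: 0
H: 0.4  (via I)
C: 1.8  (via I)
E: 2.8  (via I)
D: 4.9  (via C)
A: 5.3  (via D)
G: 7.1  (via D)
B: 8.4  (via D)
F: 16.3  (via G)
Shortest route: I–C–D–G–F = 16.3.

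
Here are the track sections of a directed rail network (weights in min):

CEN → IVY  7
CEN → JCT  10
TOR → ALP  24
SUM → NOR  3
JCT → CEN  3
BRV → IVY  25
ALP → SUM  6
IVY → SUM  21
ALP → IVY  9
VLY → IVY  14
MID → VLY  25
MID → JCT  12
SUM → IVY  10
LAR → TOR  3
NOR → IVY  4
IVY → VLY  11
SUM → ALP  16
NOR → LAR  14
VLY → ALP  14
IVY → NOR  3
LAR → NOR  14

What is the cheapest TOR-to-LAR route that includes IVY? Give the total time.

50 min

Shortest TOR→IVY: TOR–ALP–IVY = 33
Best IVY to LAR: IVY–NOR–LAR costing 17
Total via IVY: 33 + 17 = 50 min.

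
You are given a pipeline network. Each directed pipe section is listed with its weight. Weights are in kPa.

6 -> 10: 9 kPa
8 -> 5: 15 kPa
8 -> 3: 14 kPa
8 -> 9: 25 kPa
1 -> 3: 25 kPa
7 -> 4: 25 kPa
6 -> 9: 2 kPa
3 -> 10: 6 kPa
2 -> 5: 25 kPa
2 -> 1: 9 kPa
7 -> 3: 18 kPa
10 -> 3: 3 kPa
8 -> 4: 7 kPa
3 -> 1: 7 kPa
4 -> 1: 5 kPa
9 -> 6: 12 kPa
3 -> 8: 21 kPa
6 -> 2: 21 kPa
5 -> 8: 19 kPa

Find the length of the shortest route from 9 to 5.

Candidate routes:
9–6–2–5: 12+21+25 = 58
9–6–10–3–8–5: 12+9+3+21+15 = 60
9–6–2–1–3–8–5: 12+21+9+25+21+15 = 103
The minimum is 58 kPa via 9–6–2–5.

58 kPa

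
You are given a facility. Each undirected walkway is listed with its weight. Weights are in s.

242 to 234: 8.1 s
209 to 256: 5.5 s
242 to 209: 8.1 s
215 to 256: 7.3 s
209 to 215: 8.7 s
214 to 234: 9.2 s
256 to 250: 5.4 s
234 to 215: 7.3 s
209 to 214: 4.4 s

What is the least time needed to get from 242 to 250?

19 s

Shortest distances from 242:
242: 0
234: 8.1  (via 242)
209: 8.1  (via 242)
214: 12.5  (via 209)
256: 13.6  (via 209)
215: 15.4  (via 234)
250: 19  (via 256)
Shortest route: 242 → 209 → 256 → 250 = 19 s.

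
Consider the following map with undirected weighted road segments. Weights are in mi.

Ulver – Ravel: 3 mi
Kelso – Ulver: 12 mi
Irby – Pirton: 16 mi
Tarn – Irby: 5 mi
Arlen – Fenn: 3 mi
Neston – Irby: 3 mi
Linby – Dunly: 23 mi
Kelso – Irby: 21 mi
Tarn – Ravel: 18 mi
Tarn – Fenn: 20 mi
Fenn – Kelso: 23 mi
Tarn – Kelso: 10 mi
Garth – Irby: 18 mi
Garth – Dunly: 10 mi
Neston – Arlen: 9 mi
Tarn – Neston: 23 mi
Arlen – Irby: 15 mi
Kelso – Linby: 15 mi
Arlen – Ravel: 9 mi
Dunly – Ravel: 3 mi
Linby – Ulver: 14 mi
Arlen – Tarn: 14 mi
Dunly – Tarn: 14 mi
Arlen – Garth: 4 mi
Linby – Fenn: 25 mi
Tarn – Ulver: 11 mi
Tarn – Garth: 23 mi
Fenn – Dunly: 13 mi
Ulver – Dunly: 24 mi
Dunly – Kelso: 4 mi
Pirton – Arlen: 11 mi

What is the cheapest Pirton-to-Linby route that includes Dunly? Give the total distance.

42 mi

Shortest Pirton→Dunly: Pirton → Arlen → Ravel → Dunly = 23
Shortest Dunly→Linby: Dunly → Kelso → Linby = 19
Total via Dunly: 23 + 19 = 42 mi.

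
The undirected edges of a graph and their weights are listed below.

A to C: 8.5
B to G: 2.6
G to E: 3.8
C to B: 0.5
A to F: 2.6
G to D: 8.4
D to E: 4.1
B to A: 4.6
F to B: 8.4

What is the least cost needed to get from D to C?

11

Settle nodes by increasing distance from D:
D: 0
E: 4.1  (via D)
G: 7.9  (via E)
B: 10.5  (via G)
C: 11  (via B)
Shortest route: D–E–G–B–C = 11.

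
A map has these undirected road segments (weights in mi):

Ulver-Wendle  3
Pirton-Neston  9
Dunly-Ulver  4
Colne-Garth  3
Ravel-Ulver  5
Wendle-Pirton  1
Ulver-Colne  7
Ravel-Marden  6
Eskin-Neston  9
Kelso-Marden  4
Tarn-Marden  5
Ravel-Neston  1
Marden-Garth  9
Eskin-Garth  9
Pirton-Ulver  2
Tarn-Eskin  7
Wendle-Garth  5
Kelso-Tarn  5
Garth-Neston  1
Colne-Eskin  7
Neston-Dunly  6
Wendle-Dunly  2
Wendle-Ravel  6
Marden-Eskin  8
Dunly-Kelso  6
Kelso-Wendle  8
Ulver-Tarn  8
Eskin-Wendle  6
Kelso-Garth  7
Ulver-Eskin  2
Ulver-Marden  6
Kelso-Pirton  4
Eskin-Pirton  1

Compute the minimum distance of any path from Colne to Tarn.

14 mi

Compare a few routes:
Colne–Garth–Kelso–Tarn: 3+7+5 = 15
Colne–Garth–Neston–Ravel–Marden–Tarn: 3+1+1+6+5 = 16
Colne–Ulver–Tarn: 7+8 = 15
Colne–Eskin–Tarn: 7+7 = 14
Cheapest is Colne–Eskin–Tarn at 14 mi.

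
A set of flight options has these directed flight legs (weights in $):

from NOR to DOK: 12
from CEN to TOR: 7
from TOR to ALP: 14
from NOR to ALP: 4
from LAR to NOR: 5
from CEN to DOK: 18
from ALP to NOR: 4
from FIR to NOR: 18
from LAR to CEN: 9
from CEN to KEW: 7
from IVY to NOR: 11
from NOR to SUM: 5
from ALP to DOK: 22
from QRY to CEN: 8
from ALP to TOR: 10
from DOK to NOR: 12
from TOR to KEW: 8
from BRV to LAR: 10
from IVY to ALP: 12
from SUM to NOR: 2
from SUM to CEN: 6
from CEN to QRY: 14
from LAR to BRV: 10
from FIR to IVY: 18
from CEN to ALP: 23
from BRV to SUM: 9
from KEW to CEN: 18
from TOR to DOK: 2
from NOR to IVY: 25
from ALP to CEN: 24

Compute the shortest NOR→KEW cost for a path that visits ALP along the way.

Best NOR to ALP: NOR–ALP costing 4
Shortest ALP→KEW: ALP–TOR–KEW = 18
Total via ALP: 4 + 18 = $22.

$22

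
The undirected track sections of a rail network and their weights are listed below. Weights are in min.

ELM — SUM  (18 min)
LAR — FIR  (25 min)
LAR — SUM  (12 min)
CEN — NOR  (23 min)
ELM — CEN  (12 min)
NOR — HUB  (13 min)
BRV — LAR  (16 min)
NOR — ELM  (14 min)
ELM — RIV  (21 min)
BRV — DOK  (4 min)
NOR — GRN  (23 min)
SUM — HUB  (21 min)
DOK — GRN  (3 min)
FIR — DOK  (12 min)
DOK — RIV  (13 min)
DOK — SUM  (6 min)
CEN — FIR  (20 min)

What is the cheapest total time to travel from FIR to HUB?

39 min

Candidate routes:
FIR → CEN → NOR → HUB: 20+23+13 = 56
FIR → DOK → GRN → NOR → HUB: 12+3+23+13 = 51
FIR → DOK → SUM → HUB: 12+6+21 = 39
FIR → LAR → SUM → HUB: 25+12+21 = 58
The minimum is 39 min via FIR → DOK → SUM → HUB.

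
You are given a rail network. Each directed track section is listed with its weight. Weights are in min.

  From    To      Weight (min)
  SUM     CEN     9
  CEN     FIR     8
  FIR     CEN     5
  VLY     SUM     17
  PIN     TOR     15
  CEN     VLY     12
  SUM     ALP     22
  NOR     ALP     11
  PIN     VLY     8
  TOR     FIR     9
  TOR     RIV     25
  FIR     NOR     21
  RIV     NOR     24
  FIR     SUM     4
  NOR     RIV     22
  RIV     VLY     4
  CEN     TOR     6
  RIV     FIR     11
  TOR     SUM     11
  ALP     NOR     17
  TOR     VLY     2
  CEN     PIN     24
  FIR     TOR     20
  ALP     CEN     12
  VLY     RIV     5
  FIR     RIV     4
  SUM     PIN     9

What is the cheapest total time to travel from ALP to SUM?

Enumerating some paths:
ALP - CEN - TOR - FIR - SUM: 12+6+9+4 = 31
ALP - CEN - TOR - SUM: 12+6+11 = 29
ALP - CEN - FIR - SUM: 12+8+4 = 24
The minimum is 24 min via ALP - CEN - FIR - SUM.

24 min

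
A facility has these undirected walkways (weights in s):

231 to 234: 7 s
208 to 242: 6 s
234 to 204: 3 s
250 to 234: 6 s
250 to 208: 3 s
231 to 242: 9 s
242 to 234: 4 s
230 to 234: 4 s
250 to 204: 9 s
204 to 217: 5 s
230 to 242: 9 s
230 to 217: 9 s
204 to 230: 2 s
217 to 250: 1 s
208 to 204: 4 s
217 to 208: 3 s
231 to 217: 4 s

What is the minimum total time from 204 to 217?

5 s

Candidate routes:
204–250–217: 9+1 = 10
204–208–250–217: 4+3+1 = 8
204–217: 5 = 5
204–208–217: 4+3 = 7
The minimum is 5 s via 204–217.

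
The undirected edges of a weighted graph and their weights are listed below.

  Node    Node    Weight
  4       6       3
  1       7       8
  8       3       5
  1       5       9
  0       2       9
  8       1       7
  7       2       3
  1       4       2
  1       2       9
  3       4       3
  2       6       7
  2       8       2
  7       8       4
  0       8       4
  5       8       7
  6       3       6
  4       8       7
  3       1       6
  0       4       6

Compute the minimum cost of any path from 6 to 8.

Running Dijkstra from 6:
6: 0
4: 3  (via 6)
1: 5  (via 4)
3: 6  (via 6)
2: 7  (via 6)
0: 9  (via 4)
8: 9  (via 2)
Shortest route: 6 → 2 → 8 = 9.

9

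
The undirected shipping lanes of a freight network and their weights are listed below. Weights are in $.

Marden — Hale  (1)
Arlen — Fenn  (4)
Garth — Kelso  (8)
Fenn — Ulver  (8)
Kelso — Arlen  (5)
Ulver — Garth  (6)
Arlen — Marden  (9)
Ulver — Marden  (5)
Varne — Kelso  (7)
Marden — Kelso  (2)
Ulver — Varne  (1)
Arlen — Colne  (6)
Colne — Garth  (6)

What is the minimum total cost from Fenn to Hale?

$12

Running Dijkstra from Fenn:
Fenn: 0
Arlen: 4  (via Fenn)
Ulver: 8  (via Fenn)
Varne: 9  (via Ulver)
Kelso: 9  (via Arlen)
Colne: 10  (via Arlen)
Marden: 11  (via Kelso)
Hale: 12  (via Marden)
Shortest route: Fenn–Arlen–Kelso–Marden–Hale = $12.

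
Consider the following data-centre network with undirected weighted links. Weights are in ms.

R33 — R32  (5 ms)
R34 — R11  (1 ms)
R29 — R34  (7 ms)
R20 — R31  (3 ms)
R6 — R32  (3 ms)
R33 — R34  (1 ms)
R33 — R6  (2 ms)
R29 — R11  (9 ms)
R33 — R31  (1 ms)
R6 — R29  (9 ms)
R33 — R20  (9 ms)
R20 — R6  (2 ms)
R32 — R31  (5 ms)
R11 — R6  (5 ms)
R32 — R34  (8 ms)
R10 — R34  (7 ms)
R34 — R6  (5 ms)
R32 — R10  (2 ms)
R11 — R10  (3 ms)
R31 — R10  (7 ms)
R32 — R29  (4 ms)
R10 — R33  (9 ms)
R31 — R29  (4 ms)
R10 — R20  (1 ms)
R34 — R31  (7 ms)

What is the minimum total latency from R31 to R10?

Enumerating some paths:
R31 - R33 - R34 - R11 - R10: 1+1+1+3 = 6
R31 - R33 - R6 - R20 - R10: 1+2+2+1 = 6
R31 - R32 - R10: 5+2 = 7
R31 - R20 - R10: 3+1 = 4
The minimum is 4 ms via R31 - R20 - R10.

4 ms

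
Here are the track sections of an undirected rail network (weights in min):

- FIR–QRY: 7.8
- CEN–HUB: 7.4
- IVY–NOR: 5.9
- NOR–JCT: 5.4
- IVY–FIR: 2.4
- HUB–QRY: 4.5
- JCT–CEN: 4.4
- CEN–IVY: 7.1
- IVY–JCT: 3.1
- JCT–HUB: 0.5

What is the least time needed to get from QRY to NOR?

10.4 min

Running Dijkstra from QRY:
QRY: 0
HUB: 4.5  (via QRY)
JCT: 5  (via HUB)
FIR: 7.8  (via QRY)
IVY: 8.1  (via JCT)
CEN: 9.4  (via JCT)
NOR: 10.4  (via JCT)
Shortest route: QRY → HUB → JCT → NOR = 10.4 min.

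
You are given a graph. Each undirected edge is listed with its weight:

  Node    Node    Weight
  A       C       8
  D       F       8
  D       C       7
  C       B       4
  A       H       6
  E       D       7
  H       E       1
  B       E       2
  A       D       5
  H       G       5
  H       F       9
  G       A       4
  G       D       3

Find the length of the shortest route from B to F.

12

Running Dijkstra from B:
B: 0
E: 2  (via B)
H: 3  (via E)
C: 4  (via B)
G: 8  (via H)
A: 9  (via H)
D: 9  (via E)
F: 12  (via H)
Shortest route: B → E → H → F = 12.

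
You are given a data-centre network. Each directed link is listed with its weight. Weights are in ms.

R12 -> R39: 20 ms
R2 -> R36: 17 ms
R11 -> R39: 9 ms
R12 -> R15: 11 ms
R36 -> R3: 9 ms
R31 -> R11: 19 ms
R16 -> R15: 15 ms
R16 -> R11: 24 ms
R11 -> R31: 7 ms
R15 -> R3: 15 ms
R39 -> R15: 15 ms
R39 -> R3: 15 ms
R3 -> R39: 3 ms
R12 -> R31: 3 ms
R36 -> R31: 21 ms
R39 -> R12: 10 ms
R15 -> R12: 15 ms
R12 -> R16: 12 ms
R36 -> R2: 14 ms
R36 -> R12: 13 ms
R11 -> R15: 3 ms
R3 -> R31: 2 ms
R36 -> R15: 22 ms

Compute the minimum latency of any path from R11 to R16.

30 ms

Settle nodes by increasing distance from R11:
R11: 0
R15: 3  (via R11)
R31: 7  (via R11)
R39: 9  (via R11)
R3: 18  (via R15)
R12: 18  (via R15)
R16: 30  (via R12)
Shortest route: R11–R15–R12–R16 = 30 ms.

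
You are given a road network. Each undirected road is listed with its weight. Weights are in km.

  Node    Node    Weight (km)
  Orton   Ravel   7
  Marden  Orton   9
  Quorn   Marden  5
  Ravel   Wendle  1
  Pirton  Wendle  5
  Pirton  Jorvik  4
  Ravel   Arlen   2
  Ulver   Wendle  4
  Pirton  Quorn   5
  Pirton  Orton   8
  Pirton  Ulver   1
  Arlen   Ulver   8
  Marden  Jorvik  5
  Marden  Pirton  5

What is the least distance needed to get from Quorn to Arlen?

13 km

Shortest distances from Quorn:
Quorn: 0
Marden: 5  (via Quorn)
Pirton: 5  (via Quorn)
Ulver: 6  (via Pirton)
Jorvik: 9  (via Pirton)
Wendle: 10  (via Pirton)
Ravel: 11  (via Wendle)
Arlen: 13  (via Ravel)
Shortest route: Quorn–Pirton–Wendle–Ravel–Arlen = 13 km.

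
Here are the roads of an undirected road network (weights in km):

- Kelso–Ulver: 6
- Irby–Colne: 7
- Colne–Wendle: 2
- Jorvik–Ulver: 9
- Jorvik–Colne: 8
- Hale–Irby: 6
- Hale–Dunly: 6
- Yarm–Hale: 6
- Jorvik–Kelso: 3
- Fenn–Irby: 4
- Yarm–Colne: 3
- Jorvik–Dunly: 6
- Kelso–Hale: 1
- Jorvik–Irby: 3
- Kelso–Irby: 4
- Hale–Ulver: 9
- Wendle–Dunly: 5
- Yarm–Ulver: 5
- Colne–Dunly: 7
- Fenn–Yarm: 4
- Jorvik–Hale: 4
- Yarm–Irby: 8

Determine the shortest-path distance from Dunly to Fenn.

13 km

Settle nodes by increasing distance from Dunly:
Dunly: 0
Wendle: 5  (via Dunly)
Hale: 6  (via Dunly)
Jorvik: 6  (via Dunly)
Colne: 7  (via Dunly)
Kelso: 7  (via Hale)
Irby: 9  (via Jorvik)
Yarm: 10  (via Colne)
Ulver: 13  (via Kelso)
Fenn: 13  (via Irby)
Shortest route: Dunly–Jorvik–Irby–Fenn = 13 km.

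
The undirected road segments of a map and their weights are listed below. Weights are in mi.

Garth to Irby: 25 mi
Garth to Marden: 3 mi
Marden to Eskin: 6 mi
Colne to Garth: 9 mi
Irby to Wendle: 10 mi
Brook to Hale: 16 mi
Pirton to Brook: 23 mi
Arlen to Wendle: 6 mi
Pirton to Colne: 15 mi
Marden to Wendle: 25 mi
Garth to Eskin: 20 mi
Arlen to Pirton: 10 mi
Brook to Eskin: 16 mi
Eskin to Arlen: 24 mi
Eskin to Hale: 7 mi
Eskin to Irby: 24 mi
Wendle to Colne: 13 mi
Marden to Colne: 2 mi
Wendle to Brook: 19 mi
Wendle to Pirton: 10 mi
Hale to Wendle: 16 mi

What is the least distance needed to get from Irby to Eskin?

Compare a few routes:
Irby → Wendle → Hale → Eskin: 10+16+7 = 33
Irby → Eskin: 24 = 24
Irby → Wendle → Colne → Marden → Eskin: 10+13+2+6 = 31
Cheapest is Irby → Eskin at 24 mi.

24 mi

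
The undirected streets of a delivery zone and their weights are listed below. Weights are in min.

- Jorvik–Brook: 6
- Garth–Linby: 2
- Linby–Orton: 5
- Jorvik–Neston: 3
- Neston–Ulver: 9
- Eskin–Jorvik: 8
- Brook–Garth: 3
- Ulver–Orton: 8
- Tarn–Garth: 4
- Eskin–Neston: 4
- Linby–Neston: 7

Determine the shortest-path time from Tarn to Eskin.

Settle nodes by increasing distance from Tarn:
Tarn: 0
Garth: 4  (via Tarn)
Linby: 6  (via Garth)
Brook: 7  (via Garth)
Orton: 11  (via Linby)
Neston: 13  (via Linby)
Jorvik: 13  (via Brook)
Eskin: 17  (via Neston)
Shortest route: Tarn → Garth → Linby → Neston → Eskin = 17 min.

17 min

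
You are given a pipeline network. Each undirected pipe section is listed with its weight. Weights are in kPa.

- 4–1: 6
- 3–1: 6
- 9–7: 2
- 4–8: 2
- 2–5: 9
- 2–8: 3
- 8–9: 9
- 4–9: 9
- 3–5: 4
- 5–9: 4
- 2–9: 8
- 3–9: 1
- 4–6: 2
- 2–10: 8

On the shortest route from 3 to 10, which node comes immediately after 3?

Candidate routes:
3–9–8–2–10: 1+9+3+8 = 21
3–9–2–10: 1+8+8 = 17
3–5–2–10: 4+9+8 = 21
The minimum is 17 kPa via 3–9–2–10.
So from 3 the first move is to 9.

9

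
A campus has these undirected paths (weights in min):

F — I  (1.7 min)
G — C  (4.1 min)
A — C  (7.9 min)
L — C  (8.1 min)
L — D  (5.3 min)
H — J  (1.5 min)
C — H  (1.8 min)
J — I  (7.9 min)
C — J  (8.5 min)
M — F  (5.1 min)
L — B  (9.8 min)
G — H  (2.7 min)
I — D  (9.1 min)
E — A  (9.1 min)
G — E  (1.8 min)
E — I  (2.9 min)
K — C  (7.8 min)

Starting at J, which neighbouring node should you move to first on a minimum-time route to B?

H

Candidate routes:
J - I - D - L - B: 7.9+9.1+5.3+9.8 = 32.1
J - H - G - C - L - B: 1.5+2.7+4.1+8.1+9.8 = 26.2
J - C - L - B: 8.5+8.1+9.8 = 26.4
J - H - C - L - B: 1.5+1.8+8.1+9.8 = 21.2
The minimum is 21.2 min via J - H - C - L - B.
So from J the first move is to H.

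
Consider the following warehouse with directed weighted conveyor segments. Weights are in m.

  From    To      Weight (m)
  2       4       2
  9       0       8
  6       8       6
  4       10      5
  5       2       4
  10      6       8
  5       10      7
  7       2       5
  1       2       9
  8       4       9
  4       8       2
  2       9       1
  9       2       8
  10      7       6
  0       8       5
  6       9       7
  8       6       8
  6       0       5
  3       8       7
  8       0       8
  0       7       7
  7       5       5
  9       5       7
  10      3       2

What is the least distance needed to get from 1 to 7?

22 m

Shortest distances from 1:
1: 0
2: 9  (via 1)
9: 10  (via 2)
4: 11  (via 2)
8: 13  (via 4)
10: 16  (via 4)
5: 17  (via 9)
0: 18  (via 9)
3: 18  (via 10)
6: 21  (via 8)
7: 22  (via 10)
Shortest route: 1–2–4–10–7 = 22 m.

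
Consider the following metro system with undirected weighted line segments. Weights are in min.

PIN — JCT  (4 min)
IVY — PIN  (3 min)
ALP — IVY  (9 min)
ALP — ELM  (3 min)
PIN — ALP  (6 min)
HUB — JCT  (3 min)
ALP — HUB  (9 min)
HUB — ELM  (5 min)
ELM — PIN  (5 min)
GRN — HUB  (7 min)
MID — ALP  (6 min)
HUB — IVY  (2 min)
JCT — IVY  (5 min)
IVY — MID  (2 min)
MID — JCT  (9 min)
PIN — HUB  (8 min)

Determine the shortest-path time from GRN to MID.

11 min

Compare a few routes:
GRN → HUB → JCT → IVY → MID: 7+3+5+2 = 17
GRN → HUB → IVY → MID: 7+2+2 = 11
GRN → HUB → JCT → MID: 7+3+9 = 19
The minimum is 11 min via GRN → HUB → IVY → MID.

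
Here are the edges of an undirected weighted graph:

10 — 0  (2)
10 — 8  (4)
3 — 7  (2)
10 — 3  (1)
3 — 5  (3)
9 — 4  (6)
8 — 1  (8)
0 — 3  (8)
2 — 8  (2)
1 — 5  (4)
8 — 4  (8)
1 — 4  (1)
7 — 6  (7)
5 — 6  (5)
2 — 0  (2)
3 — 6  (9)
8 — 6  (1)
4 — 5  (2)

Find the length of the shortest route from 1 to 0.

9

Enumerating some paths:
1 - 4 - 5 - 6 - 8 - 2 - 0: 1+2+5+1+2+2 = 13
1 - 5 - 3 - 10 - 0: 4+3+1+2 = 10
1 - 8 - 2 - 0: 8+2+2 = 12
1 - 4 - 5 - 3 - 10 - 0: 1+2+3+1+2 = 9
The minimum is 9 via 1 - 4 - 5 - 3 - 10 - 0.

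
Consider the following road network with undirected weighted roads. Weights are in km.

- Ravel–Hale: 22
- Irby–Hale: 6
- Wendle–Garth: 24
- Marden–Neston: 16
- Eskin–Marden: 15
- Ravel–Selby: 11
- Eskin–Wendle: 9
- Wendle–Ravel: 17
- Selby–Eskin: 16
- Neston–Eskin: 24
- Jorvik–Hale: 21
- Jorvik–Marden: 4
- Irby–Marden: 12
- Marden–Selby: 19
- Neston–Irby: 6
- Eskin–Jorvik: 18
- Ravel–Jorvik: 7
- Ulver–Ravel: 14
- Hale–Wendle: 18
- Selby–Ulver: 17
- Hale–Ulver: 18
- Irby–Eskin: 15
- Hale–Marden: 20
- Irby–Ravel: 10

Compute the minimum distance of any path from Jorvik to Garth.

Enumerating some paths:
Jorvik → Eskin → Wendle → Garth: 18+9+24 = 51
Jorvik → Marden → Eskin → Wendle → Garth: 4+15+9+24 = 52
Jorvik → Ravel → Wendle → Garth: 7+17+24 = 48
The minimum is 48 km via Jorvik → Ravel → Wendle → Garth.

48 km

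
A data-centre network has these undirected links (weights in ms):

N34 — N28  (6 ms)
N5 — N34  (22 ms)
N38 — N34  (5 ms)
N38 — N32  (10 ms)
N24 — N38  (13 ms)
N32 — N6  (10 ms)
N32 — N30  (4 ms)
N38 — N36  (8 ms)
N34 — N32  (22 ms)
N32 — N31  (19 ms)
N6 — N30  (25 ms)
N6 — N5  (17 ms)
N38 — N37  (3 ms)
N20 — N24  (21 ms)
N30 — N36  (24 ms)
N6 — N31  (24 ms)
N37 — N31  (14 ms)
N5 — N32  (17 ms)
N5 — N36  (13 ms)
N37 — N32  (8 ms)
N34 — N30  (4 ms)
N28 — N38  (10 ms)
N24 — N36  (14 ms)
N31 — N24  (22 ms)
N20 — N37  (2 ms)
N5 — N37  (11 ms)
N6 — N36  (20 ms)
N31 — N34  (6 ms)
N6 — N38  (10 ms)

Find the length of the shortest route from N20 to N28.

15 ms

Compare a few routes:
N20 → N37 → N38 → N34 → N28: 2+3+5+6 = 16
N20 → N37 → N38 → N28: 2+3+10 = 15
Cheapest is N20 → N37 → N38 → N28 at 15 ms.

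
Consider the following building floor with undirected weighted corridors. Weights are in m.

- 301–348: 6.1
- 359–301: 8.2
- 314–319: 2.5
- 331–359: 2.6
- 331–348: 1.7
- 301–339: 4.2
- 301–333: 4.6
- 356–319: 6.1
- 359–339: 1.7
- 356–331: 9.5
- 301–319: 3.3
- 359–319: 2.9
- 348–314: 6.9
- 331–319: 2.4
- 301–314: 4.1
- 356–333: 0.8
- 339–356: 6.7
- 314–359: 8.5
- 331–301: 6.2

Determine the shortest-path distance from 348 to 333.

10.7 m

Compare a few routes:
348 - 301 - 333: 6.1+4.6 = 10.7
348 - 331 - 319 - 301 - 333: 1.7+2.4+3.3+4.6 = 12
348 - 331 - 356 - 333: 1.7+9.5+0.8 = 12
348 - 331 - 319 - 356 - 333: 1.7+2.4+6.1+0.8 = 11
Cheapest is 348 - 301 - 333 at 10.7 m.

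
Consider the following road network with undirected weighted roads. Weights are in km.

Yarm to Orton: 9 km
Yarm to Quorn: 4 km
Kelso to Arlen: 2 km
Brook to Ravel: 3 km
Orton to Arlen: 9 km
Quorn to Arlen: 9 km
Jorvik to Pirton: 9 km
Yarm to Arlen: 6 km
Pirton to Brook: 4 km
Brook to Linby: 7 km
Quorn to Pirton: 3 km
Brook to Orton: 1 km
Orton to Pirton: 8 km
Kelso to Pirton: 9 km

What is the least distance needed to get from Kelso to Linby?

Shortest distances from Kelso:
Kelso: 0
Arlen: 2  (via Kelso)
Yarm: 8  (via Arlen)
Pirton: 9  (via Kelso)
Orton: 11  (via Arlen)
Quorn: 11  (via Arlen)
Brook: 12  (via Orton)
Ravel: 15  (via Brook)
Jorvik: 18  (via Pirton)
Linby: 19  (via Brook)
Shortest route: Kelso–Arlen–Orton–Brook–Linby = 19 km.

19 km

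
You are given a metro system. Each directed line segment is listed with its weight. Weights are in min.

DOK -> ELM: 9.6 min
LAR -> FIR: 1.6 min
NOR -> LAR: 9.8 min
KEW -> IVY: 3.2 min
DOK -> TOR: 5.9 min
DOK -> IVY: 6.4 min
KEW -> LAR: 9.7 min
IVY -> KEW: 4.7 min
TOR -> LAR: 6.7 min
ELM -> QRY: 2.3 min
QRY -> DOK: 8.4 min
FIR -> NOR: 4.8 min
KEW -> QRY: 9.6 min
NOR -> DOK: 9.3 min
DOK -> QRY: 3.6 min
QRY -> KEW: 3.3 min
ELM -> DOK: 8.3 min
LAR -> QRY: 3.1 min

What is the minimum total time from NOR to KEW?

16.2 min

Candidate routes:
NOR - DOK - IVY - KEW: 9.3+6.4+4.7 = 20.4
NOR - DOK - QRY - KEW: 9.3+3.6+3.3 = 16.2
The minimum is 16.2 min via NOR - DOK - QRY - KEW.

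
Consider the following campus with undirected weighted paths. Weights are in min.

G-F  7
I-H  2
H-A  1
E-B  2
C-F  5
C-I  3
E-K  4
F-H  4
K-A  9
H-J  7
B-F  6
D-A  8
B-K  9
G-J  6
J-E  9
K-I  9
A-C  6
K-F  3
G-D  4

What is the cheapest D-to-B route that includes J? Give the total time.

21 min

Best D to J: D–G–J costing 10
Best J to B: J–E–B costing 11
Total via J: 10 + 11 = 21 min.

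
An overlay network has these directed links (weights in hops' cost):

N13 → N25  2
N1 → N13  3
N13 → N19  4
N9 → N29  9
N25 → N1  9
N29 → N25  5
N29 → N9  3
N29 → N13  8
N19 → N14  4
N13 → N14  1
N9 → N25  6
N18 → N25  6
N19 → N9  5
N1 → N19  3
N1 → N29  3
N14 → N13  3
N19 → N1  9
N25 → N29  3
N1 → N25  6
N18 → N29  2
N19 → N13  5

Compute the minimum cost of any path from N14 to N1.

14 hops' cost

Candidate routes:
N14 - N13 - N19 - N1: 3+4+9 = 16
N14 - N13 - N19 - N9 - N25 - N1: 3+4+5+6+9 = 27
N14 - N13 - N19 - N9 - N29 - N25 - N1: 3+4+5+9+5+9 = 35
N14 - N13 - N25 - N1: 3+2+9 = 14
Cheapest is N14 - N13 - N25 - N1 at 14 hops' cost.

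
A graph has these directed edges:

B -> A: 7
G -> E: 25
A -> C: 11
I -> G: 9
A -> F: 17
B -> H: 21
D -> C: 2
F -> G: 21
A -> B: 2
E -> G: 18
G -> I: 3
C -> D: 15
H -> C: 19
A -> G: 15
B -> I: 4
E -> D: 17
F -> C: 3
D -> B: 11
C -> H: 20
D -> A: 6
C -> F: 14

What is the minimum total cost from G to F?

58

Running Dijkstra from G:
G: 0
I: 3  (via G)
E: 25  (via G)
D: 42  (via E)
C: 44  (via D)
A: 48  (via D)
B: 50  (via A)
F: 58  (via C)
Shortest route: G → E → D → C → F = 58.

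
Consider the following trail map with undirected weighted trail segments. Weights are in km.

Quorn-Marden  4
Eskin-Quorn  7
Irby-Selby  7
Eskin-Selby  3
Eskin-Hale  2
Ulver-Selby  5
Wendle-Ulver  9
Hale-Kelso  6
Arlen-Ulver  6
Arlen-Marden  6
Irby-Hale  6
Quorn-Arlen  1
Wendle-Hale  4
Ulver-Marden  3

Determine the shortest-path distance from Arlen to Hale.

Settle nodes by increasing distance from Arlen:
Arlen: 0
Quorn: 1  (via Arlen)
Marden: 5  (via Quorn)
Ulver: 6  (via Arlen)
Eskin: 8  (via Quorn)
Hale: 10  (via Eskin)
Shortest route: Arlen → Quorn → Eskin → Hale = 10 km.

10 km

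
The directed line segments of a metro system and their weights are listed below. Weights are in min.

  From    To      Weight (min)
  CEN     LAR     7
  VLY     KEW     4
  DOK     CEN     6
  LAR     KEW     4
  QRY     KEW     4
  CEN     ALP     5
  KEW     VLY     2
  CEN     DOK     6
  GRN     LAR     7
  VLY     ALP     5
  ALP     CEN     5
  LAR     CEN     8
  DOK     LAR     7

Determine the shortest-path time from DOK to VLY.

Enumerating some paths:
DOK–CEN–LAR–KEW–VLY: 6+7+4+2 = 19
DOK–LAR–KEW–VLY: 7+4+2 = 13
The minimum is 13 min via DOK–LAR–KEW–VLY.

13 min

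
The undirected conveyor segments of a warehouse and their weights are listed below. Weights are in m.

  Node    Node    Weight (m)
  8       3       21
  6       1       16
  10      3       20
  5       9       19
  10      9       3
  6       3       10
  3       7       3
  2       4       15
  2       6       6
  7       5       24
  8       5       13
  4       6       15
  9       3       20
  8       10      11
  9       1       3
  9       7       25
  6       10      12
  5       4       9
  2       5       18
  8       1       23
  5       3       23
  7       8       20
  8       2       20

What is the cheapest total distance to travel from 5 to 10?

22 m

Enumerating some paths:
5 → 8 → 10: 13+11 = 24
5 → 2 → 6 → 10: 18+6+12 = 36
5 → 9 → 10: 19+3 = 22
The minimum is 22 m via 5 → 9 → 10.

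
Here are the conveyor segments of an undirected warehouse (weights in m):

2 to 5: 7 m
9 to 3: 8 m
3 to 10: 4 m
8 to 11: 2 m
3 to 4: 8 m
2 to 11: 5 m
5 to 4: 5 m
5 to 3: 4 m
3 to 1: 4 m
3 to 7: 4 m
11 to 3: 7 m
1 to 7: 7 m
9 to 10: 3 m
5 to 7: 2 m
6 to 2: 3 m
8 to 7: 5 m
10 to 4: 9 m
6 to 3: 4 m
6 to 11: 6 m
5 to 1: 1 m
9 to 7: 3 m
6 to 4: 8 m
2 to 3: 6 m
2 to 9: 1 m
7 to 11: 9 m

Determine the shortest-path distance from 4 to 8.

Running Dijkstra from 4:
4: 0
5: 5  (via 4)
1: 6  (via 5)
7: 7  (via 5)
3: 8  (via 4)
6: 8  (via 4)
10: 9  (via 4)
9: 10  (via 7)
2: 11  (via 6)
8: 12  (via 7)
Shortest route: 4 → 5 → 7 → 8 = 12 m.

12 m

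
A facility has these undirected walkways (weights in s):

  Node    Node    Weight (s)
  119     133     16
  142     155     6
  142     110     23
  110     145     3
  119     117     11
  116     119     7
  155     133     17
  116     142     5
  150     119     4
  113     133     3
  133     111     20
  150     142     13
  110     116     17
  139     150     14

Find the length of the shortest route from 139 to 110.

42 s

Settle nodes by increasing distance from 139:
139: 0
150: 14  (via 139)
119: 18  (via 150)
116: 25  (via 119)
142: 27  (via 150)
117: 29  (via 119)
155: 33  (via 142)
133: 34  (via 119)
113: 37  (via 133)
110: 42  (via 116)
Shortest route: 139 → 150 → 119 → 116 → 110 = 42 s.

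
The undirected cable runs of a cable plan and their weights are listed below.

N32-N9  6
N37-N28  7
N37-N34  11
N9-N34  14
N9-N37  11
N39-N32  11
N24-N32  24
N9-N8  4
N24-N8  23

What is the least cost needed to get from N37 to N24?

38

Shortest distances from N37:
N37: 0
N28: 7  (via N37)
N9: 11  (via N37)
N34: 11  (via N37)
N8: 15  (via N9)
N32: 17  (via N9)
N39: 28  (via N32)
N24: 38  (via N8)
Shortest route: N37 → N9 → N8 → N24 = 38.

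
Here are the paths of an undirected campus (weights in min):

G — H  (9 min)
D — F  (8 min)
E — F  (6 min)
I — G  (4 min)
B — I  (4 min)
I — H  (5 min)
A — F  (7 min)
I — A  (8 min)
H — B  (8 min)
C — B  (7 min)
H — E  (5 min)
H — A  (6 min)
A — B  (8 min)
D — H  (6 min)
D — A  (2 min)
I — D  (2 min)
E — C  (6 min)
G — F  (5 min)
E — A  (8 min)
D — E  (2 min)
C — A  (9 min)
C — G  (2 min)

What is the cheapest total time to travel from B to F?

Shortest distances from B:
B: 0
I: 4  (via B)
D: 6  (via I)
C: 7  (via B)
A: 8  (via B)
E: 8  (via D)
G: 8  (via I)
H: 8  (via B)
F: 13  (via G)
Shortest route: B → I → G → F = 13 min.

13 min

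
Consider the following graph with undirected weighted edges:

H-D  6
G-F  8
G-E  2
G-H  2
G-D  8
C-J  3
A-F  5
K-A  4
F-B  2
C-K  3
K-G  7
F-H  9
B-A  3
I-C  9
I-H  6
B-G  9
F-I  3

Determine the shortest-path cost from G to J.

13

Shortest distances from G:
G: 0
E: 2  (via G)
H: 2  (via G)
K: 7  (via G)
D: 8  (via G)
F: 8  (via G)
I: 8  (via H)
B: 9  (via G)
C: 10  (via K)
A: 11  (via K)
J: 13  (via C)
Shortest route: G–K–C–J = 13.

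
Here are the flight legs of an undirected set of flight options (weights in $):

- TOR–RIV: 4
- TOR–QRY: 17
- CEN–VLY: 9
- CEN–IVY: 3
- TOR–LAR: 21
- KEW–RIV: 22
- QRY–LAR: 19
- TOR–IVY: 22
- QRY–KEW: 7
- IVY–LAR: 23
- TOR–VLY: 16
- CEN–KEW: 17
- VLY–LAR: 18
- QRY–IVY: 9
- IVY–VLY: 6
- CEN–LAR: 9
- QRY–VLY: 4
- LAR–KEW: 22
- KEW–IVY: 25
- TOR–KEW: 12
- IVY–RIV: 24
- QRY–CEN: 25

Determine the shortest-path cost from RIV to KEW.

$16

Settle nodes by increasing distance from RIV:
RIV: 0
TOR: 4  (via RIV)
KEW: 16  (via TOR)
Shortest route: RIV–TOR–KEW = $16.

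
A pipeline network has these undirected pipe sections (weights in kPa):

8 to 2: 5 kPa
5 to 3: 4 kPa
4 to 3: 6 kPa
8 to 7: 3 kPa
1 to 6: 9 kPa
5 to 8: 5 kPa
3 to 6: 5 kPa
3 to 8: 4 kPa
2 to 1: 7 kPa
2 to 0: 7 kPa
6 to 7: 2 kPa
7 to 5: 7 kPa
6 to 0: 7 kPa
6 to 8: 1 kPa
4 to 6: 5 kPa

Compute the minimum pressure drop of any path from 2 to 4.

11 kPa

Enumerating some paths:
2 - 8 - 6 - 3 - 4: 5+1+5+6 = 17
2 - 8 - 7 - 6 - 4: 5+3+2+5 = 15
2 - 8 - 6 - 4: 5+1+5 = 11
2 - 8 - 3 - 4: 5+4+6 = 15
The minimum is 11 kPa via 2 - 8 - 6 - 4.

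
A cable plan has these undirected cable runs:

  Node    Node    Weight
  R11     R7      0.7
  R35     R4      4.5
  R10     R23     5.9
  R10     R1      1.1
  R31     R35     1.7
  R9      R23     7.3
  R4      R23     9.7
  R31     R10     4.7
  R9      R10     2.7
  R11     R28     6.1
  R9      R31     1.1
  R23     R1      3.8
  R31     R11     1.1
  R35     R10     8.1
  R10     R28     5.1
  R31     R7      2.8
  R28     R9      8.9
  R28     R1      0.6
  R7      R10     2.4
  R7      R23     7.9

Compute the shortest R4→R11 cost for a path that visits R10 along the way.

Shortest R4→R10: R4 → R35 → R31 → R9 → R10 = 10
Shortest R10→R11: R10 → R7 → R11 = 3.1
Total via R10: 10 + 3.1 = 13.1.

13.1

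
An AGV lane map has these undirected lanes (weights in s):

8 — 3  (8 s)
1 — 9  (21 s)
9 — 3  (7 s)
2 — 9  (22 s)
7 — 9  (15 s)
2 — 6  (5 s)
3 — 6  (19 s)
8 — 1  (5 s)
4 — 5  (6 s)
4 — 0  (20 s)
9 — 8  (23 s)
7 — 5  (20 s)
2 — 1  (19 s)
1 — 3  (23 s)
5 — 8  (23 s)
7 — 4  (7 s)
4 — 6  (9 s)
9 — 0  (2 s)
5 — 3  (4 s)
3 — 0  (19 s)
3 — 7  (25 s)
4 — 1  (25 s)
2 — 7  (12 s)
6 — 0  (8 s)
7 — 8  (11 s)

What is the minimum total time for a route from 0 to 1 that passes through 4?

40 s

Best 0 to 4: 0 → 6 → 4 costing 17
Shortest 4→1: 4 → 7 → 8 → 1 = 23
Total via 4: 17 + 23 = 40 s.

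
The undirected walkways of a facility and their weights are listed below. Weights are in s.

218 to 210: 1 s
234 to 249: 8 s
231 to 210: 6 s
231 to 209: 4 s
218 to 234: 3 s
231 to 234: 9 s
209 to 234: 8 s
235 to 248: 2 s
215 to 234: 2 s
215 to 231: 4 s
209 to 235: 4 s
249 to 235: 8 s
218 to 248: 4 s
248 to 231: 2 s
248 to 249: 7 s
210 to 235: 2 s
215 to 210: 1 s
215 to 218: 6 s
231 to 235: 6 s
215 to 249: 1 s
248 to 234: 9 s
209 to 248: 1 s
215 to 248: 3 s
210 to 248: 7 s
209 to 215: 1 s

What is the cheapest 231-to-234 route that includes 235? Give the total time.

Shortest 231→235: 231 → 248 → 235 = 4
Shortest 235→234: 235 → 210 → 215 → 234 = 5
Total via 235: 4 + 5 = 9 s.

9 s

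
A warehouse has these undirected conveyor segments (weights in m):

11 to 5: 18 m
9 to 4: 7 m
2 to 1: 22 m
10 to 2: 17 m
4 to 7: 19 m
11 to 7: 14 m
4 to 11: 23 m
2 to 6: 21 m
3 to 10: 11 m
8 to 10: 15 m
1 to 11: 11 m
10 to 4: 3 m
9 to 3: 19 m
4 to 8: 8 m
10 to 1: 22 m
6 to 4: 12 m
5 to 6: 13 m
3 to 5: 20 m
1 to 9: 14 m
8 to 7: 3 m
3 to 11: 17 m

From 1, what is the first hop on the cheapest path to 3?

11

Compare a few routes:
1–10–3: 22+11 = 33
1–11–3: 11+17 = 28
1–9–4–10–3: 14+7+3+11 = 35
1–9–3: 14+19 = 33
Cheapest is 1–11–3 at 28 m.
So from 1 the first move is to 11.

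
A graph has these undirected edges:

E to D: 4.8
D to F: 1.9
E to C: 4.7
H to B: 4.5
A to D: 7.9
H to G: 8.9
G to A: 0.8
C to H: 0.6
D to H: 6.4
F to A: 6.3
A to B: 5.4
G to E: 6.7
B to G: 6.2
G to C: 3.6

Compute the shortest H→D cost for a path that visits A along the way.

Best H to A: H–C–G–A costing 5
Best A to D: A–D costing 7.9
Total via A: 5 + 7.9 = 12.9.

12.9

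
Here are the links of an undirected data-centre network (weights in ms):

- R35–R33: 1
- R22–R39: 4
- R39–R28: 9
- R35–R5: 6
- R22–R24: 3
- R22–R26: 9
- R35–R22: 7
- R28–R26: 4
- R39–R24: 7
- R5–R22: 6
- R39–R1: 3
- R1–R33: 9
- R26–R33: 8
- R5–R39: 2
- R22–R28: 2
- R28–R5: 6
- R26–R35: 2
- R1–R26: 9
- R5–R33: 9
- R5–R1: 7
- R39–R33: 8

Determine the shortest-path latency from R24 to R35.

Compare a few routes:
R24 → R39 → R5 → R35: 7+2+6 = 15
R24 → R22 → R35: 3+7 = 10
R24 → R22 → R28 → R26 → R35: 3+2+4+2 = 11
R24 → R22 → R26 → R35: 3+9+2 = 14
The minimum is 10 ms via R24 → R22 → R35.

10 ms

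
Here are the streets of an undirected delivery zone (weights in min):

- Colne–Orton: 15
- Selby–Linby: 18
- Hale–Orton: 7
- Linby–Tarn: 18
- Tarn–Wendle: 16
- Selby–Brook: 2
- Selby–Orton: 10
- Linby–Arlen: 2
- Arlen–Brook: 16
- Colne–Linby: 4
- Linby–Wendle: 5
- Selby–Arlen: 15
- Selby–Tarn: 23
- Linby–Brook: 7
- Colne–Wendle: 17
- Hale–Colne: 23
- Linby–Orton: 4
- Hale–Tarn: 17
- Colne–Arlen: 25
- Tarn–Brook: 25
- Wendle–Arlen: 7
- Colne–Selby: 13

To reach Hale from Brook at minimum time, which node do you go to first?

Linby

Candidate routes:
Brook - Selby - Orton - Hale: 2+10+7 = 19
Brook - Arlen - Linby - Orton - Hale: 16+2+4+7 = 29
Brook - Linby - Orton - Hale: 7+4+7 = 18
The minimum is 18 min via Brook - Linby - Orton - Hale.
So from Brook the first move is to Linby.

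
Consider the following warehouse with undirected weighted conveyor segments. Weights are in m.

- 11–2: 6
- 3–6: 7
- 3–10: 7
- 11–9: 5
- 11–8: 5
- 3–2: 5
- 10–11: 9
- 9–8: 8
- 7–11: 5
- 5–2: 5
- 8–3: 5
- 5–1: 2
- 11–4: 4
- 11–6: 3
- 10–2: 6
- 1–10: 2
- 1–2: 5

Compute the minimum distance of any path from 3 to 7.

15 m

Enumerating some paths:
3 → 8 → 11 → 7: 5+5+5 = 15
3 → 2 → 11 → 7: 5+6+5 = 16
Cheapest is 3 → 8 → 11 → 7 at 15 m.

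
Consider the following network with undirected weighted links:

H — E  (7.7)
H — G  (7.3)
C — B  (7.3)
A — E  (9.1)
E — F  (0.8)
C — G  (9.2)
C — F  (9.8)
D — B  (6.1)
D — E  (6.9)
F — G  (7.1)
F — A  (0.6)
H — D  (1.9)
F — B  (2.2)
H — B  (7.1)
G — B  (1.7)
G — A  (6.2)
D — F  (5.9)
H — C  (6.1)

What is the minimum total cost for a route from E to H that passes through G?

12

Shortest E→G: E → F → B → G = 4.7
Shortest G→H: G → H = 7.3
Total via G: 4.7 + 7.3 = 12.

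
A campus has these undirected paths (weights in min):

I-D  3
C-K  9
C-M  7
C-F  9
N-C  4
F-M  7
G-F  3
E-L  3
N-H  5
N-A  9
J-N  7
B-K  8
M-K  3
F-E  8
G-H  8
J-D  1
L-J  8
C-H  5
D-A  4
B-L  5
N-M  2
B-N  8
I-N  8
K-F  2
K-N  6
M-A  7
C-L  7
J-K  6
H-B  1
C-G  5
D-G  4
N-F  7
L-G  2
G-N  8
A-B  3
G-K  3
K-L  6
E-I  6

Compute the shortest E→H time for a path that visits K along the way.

Best E to K: E–L–G–K costing 8
Best K to H: K–B–H costing 9
Total via K: 8 + 9 = 17 min.

17 min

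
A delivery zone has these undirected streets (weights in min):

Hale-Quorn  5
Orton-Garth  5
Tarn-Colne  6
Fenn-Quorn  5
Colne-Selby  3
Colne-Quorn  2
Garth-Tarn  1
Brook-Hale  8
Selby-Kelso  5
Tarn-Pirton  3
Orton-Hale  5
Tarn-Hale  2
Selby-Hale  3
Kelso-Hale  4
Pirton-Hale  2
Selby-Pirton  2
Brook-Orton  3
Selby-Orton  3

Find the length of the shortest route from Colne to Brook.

Running Dijkstra from Colne:
Colne: 0
Quorn: 2  (via Colne)
Selby: 3  (via Colne)
Pirton: 5  (via Selby)
Orton: 6  (via Selby)
Tarn: 6  (via Colne)
Hale: 6  (via Selby)
Fenn: 7  (via Quorn)
Garth: 7  (via Tarn)
Kelso: 8  (via Selby)
Brook: 9  (via Orton)
Shortest route: Colne–Selby–Orton–Brook = 9 min.

9 min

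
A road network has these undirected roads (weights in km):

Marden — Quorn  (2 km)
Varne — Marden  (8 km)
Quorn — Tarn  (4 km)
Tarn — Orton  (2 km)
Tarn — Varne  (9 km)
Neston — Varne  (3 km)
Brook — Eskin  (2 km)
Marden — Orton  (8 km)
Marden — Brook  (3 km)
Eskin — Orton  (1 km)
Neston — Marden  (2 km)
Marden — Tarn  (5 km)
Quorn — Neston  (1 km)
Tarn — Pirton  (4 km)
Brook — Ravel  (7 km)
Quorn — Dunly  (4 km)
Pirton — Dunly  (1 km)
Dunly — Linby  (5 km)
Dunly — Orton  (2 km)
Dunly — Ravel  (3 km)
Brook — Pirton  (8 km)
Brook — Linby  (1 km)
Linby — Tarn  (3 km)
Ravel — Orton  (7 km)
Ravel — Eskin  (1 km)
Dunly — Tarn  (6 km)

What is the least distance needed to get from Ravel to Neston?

Compare a few routes:
Ravel–Eskin–Orton–Dunly–Quorn–Neston: 1+1+2+4+1 = 9
Ravel–Eskin–Orton–Tarn–Quorn–Neston: 1+1+2+4+1 = 9
Ravel–Eskin–Brook–Marden–Neston: 1+2+3+2 = 8
Ravel–Eskin–Brook–Marden–Quorn–Neston: 1+2+3+2+1 = 9
The minimum is 8 km via Ravel–Eskin–Brook–Marden–Neston.

8 km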